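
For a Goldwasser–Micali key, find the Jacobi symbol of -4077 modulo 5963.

1

(-4077 / 5963)
  = (1886 / 5963)    [-4077 ≡ 1886 mod 5963]
  = -(943 / 5963)    [5963 ≡ 3 mod 8 ⇒ (2 / 5963) = -1]
  = (5963 / 943)    [QR: both ≡ 3 mod 4, sign flips]
  = (305 / 943)    [5963 ≡ 305 mod 943]
  = (943 / 305)    [QR: 305 ≡ 1 mod 4, sign kept]
  = (28 / 305)    [943 ≡ 28 mod 305]
  = (7 / 305)    [305 ≡ 1 mod 8 ⇒ (2 / 305)^2 = +1]
  = (305 / 7)    [QR: 305 ≡ 1 mod 4, sign kept]
  = (4 / 7)    [305 ≡ 4 mod 7]
  = (1 / 7)    [7 ≡ 7 mod 8 ⇒ (2 / 7)^2 = +1]
  = 1    [(1 / 7) = 1]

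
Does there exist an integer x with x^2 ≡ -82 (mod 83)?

yes

Pull out -1: (-82/83) = (-1/83)·(82/83). Since 83 ≡ 3 (mod 4), (-1/83) = -1. Now have -(82/83).
Factor out 2: 82 = 2·41. Since 83 ≡ 3 (mod 8), (2/83) = -1. Now have (41/83).
41 ≡ 1 (mod 4), so quadratic reciprocity gives (41/83) = (83/41). Reduce: 83 ≡ 1 (mod 41). Now have (1/41).
(1/41) = 1. Collecting the sign factors: 1.
(-82/83) = 1, and 83 is prime, so -82 is a quadratic residue mod 83.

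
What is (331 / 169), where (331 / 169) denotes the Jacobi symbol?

1

Reduce the numerator: 331 ≡ 162 (mod 169), so (331 / 169) = (162 / 169).
Factor out 2: 162 = 2·81. Since 169 ≡ 1 (mod 8), (2 / 169) = +1. Now have (81 / 169).
81 ≡ 1 (mod 4), so quadratic reciprocity gives (81 / 169) = (169 / 81). Reduce: 169 ≡ 7 (mod 81). Now have (7 / 81).
81 ≡ 1 (mod 4), so quadratic reciprocity gives (7 / 81) = (81 / 7). Reduce: 81 ≡ 4 (mod 7). Now have (4 / 7).
Factor out 2: 4 = 2^2. Since 7 ≡ 7 (mod 8), (2 / 7) = +1, and (2 / 7)^2 = +1. Now have (1 / 7).
(1 / 7) = 1. Collecting the sign factors: 1.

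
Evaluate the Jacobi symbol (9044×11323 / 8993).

0

By multiplicativity, (9044·11323 / 8993) = (9044 / 8993)·(11323 / 8993).
First factor (9044 / 8993):
(9044 / 8993)
  = (51 / 8993)    [9044 ≡ 51 mod 8993]
  = (8993 / 51)    [QR: 8993 ≡ 1 mod 4, sign kept]
  = (17 / 51)    [8993 ≡ 17 mod 51]
  = (51 / 17)    [QR: 17 ≡ 1 mod 4, sign kept]
  = (0 / 17)    [51 ≡ 0 mod 17]
  = 0    [numerator 0, gcd > 1]
Second factor (11323 / 8993):
(11323 / 8993)
  = (2330 / 8993)    [11323 ≡ 2330 mod 8993]
  = (1165 / 8993)    [8993 ≡ 1 mod 8 ⇒ (2 / 8993) = +1]
  = (8993 / 1165)    [QR: 1165 ≡ 1 mod 4, sign kept]
  = (838 / 1165)    [8993 ≡ 838 mod 1165]
  = -(419 / 1165)    [1165 ≡ 5 mod 8 ⇒ (2 / 1165) = -1]
  = -(1165 / 419)    [QR: 1165 ≡ 1 mod 4, sign kept]
  = -(327 / 419)    [1165 ≡ 327 mod 419]
  = (419 / 327)    [QR: both ≡ 3 mod 4, sign flips]
  = (92 / 327)    [419 ≡ 92 mod 327]
  = (23 / 327)    [327 ≡ 7 mod 8 ⇒ (2 / 327)^2 = +1]
  = -(327 / 23)    [QR: both ≡ 3 mod 4, sign flips]
  = -(5 / 23)    [327 ≡ 5 mod 23]
  = -(23 / 5)    [QR: 5 ≡ 1 mod 4, sign kept]
  = -(3 / 5)    [23 ≡ 3 mod 5]
  = -(5 / 3)    [QR: 5 ≡ 1 mod 4, sign kept]
  = -(2 / 3)    [5 ≡ 2 mod 3]
  = (1 / 3)    [3 ≡ 3 mod 8 ⇒ (2 / 3) = -1]
  = 1    [(1 / 3) = 1]
Product: (0)·(1) = 0.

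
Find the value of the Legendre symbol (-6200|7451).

1

Reduce the numerator: -6200 ≡ 1251 (mod 7451), so (-6200|7451) = (1251|7451).
Both 1251 ≡ 3 and 7451 ≡ 3 (mod 4), so reciprocity gives (1251|7451) = -(7451|1251). Reduce: 7451 ≡ 1196 (mod 1251). Now have -(1196|1251).
Factor out 2: 1196 = 2^2·299. Since 1251 ≡ 3 (mod 8), (2|1251) = -1, and (2|1251)^2 = +1. Now have -(299|1251).
Both 299 ≡ 3 and 1251 ≡ 3 (mod 4), so reciprocity gives (299|1251) = -(1251|299). Reduce: 1251 ≡ 55 (mod 299). Now have (55|299).
Both 55 ≡ 3 and 299 ≡ 3 (mod 4), so reciprocity gives (55|299) = -(299|55). Reduce: 299 ≡ 24 (mod 55). Now have -(24|55).
Factor out 2: 24 = 2^3·3. Since 55 ≡ 7 (mod 8), (2|55) = +1, and (2|55)^3 = +1. Now have -(3|55).
Both 3 ≡ 3 and 55 ≡ 3 (mod 4), so reciprocity gives (3|55) = -(55|3). Reduce: 55 ≡ 1 (mod 3). Now have (1|3).
(1|3) = 1. Collecting the sign factors: 1.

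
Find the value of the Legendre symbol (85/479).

(85/479)
  = (479/85)    [QR: 85 ≡ 1 mod 4, sign kept]
  = (54/85)    [479 ≡ 54 mod 85]
  = -(27/85)    [85 ≡ 5 mod 8 ⇒ (2/85) = -1]
  = -(85/27)    [QR: 85 ≡ 1 mod 4, sign kept]
  = -(4/27)    [85 ≡ 4 mod 27]
  = -(1/27)    [27 ≡ 3 mod 8 ⇒ (2/27)^2 = +1]
  = -1    [(1/27) = 1]

-1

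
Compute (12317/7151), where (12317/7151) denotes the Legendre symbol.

Reduce the numerator: 12317 ≡ 5166 (mod 7151), so (12317/7151) = (5166/7151).
Factor out 2: 5166 = 2·2583. Since 7151 ≡ 7 (mod 8), (2/7151) = +1. Now have (2583/7151).
Both 2583 ≡ 3 and 7151 ≡ 3 (mod 4), so reciprocity gives (2583/7151) = -(7151/2583). Reduce: 7151 ≡ 1985 (mod 2583). Now have -(1985/2583).
1985 ≡ 1 (mod 4), so quadratic reciprocity gives (1985/2583) = (2583/1985). Reduce: 2583 ≡ 598 (mod 1985). Now have -(598/1985).
Factor out 2: 598 = 2·299. Since 1985 ≡ 1 (mod 8), (2/1985) = +1. Now have -(299/1985).
1985 ≡ 1 (mod 4), so quadratic reciprocity gives (299/1985) = (1985/299). Reduce: 1985 ≡ 191 (mod 299). Now have -(191/299).
Both 191 ≡ 3 and 299 ≡ 3 (mod 4), so reciprocity gives (191/299) = -(299/191). Reduce: 299 ≡ 108 (mod 191). Now have (108/191).
Factor out 2: 108 = 2^2·27. Since 191 ≡ 7 (mod 8), (2/191) = +1, and (2/191)^2 = +1. Now have (27/191).
Both 27 ≡ 3 and 191 ≡ 3 (mod 4), so reciprocity gives (27/191) = -(191/27). Reduce: 191 ≡ 2 (mod 27). Now have -(2/27).
Factor out 2: 2 = 2. Since 27 ≡ 3 (mod 8), (2/27) = -1. Now have (1/27).
(1/27) = 1. Collecting the sign factors: 1.

1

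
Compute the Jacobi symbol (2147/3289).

(2147/3289)
  = (3289/2147)    [QR: 3289 ≡ 1 mod 4, sign kept]
  = (1142/2147)    [3289 ≡ 1142 mod 2147]
  = -(571/2147)    [2147 ≡ 3 mod 8 ⇒ (2/2147) = -1]
  = (2147/571)    [QR: both ≡ 3 mod 4, sign flips]
  = (434/571)    [2147 ≡ 434 mod 571]
  = -(217/571)    [571 ≡ 3 mod 8 ⇒ (2/571) = -1]
  = -(571/217)    [QR: 217 ≡ 1 mod 4, sign kept]
  = -(137/217)    [571 ≡ 137 mod 217]
  = -(217/137)    [QR: 137 ≡ 1 mod 4, sign kept]
  = -(80/137)    [217 ≡ 80 mod 137]
  = -(5/137)    [137 ≡ 1 mod 8 ⇒ (2/137)^4 = +1]
  = -(137/5)    [QR: 5 ≡ 1 mod 4, sign kept]
  = -(2/5)    [137 ≡ 2 mod 5]
  = (1/5)    [5 ≡ 5 mod 8 ⇒ (2/5) = -1]
  = 1    [(1/5) = 1]

1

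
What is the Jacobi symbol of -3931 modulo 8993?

(-3931/8993)
  = (3931/8993)    [8993 ≡ 1 mod 4 ⇒ (-1/8993) = +1]
  = (8993/3931)    [QR: 8993 ≡ 1 mod 4, sign kept]
  = (1131/3931)    [8993 ≡ 1131 mod 3931]
  = -(3931/1131)    [QR: both ≡ 3 mod 4, sign flips]
  = -(538/1131)    [3931 ≡ 538 mod 1131]
  = (269/1131)    [1131 ≡ 3 mod 8 ⇒ (2/1131) = -1]
  = (1131/269)    [QR: 269 ≡ 1 mod 4, sign kept]
  = (55/269)    [1131 ≡ 55 mod 269]
  = (269/55)    [QR: 269 ≡ 1 mod 4, sign kept]
  = (49/55)    [269 ≡ 49 mod 55]
  = (55/49)    [QR: 49 ≡ 1 mod 4, sign kept]
  = (6/49)    [55 ≡ 6 mod 49]
  = (3/49)    [49 ≡ 1 mod 8 ⇒ (2/49) = +1]
  = (49/3)    [QR: 49 ≡ 1 mod 4, sign kept]
  = (1/3)    [49 ≡ 1 mod 3]
  = 1    [(1/3) = 1]

1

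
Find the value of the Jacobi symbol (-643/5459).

-1

Pull out -1: (-643/5459) = (-1/5459)·(643/5459). Since 5459 ≡ 3 (mod 4), (-1/5459) = -1. Now have -(643/5459).
Both 643 ≡ 3 and 5459 ≡ 3 (mod 4), so reciprocity gives (643/5459) = -(5459/643). Reduce: 5459 ≡ 315 (mod 643). Now have (315/643).
Both 315 ≡ 3 and 643 ≡ 3 (mod 4), so reciprocity gives (315/643) = -(643/315). Reduce: 643 ≡ 13 (mod 315). Now have -(13/315).
13 ≡ 1 (mod 4), so quadratic reciprocity gives (13/315) = (315/13). Reduce: 315 ≡ 3 (mod 13). Now have -(3/13).
13 ≡ 1 (mod 4), so quadratic reciprocity gives (3/13) = (13/3). Reduce: 13 ≡ 1 (mod 3). Now have -(1/3).
(1/3) = 1. Collecting the sign factors: -1.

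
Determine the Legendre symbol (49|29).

1

Reduce the numerator: 49 ≡ 20 (mod 29), so (49|29) = (20|29).
Factor out 2: 20 = 2^2·5. Since 29 ≡ 5 (mod 8), (2|29) = -1, and (2|29)^2 = +1. Now have (5|29).
5 ≡ 1 (mod 4), so quadratic reciprocity gives (5|29) = (29|5). Reduce: 29 ≡ 4 (mod 5). Now have (4|5).
Factor out 2: 4 = 2^2. Since 5 ≡ 5 (mod 8), (2|5) = -1, and (2|5)^2 = +1. Now have (1|5).
(1|5) = 1. Collecting the sign factors: 1.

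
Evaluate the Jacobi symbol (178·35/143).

By multiplicativity, (178·35/143) = (178/143)·(35/143).
First factor (178/143):
(178/143)
  = (35/143)    [178 ≡ 35 mod 143]
  = -(143/35)    [QR: both ≡ 3 mod 4, sign flips]
  = -(3/35)    [143 ≡ 3 mod 35]
  = (35/3)    [QR: both ≡ 3 mod 4, sign flips]
  = (2/3)    [35 ≡ 2 mod 3]
  = -(1/3)    [3 ≡ 3 mod 8 ⇒ (2/3) = -1]
  = -1    [(1/3) = 1]
Second factor (35/143):
(35/143)
  = -(143/35)    [QR: both ≡ 3 mod 4, sign flips]
  = -(3/35)    [143 ≡ 3 mod 35]
  = (35/3)    [QR: both ≡ 3 mod 4, sign flips]
  = (2/3)    [35 ≡ 2 mod 3]
  = -(1/3)    [3 ≡ 3 mod 8 ⇒ (2/3) = -1]
  = -1    [(1/3) = 1]
Product: (-1)·(-1) = 1.

1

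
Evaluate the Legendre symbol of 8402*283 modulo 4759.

By multiplicativity, (8402·283/4759) = (8402/4759)·(283/4759).
First factor (8402/4759):
Reduce the numerator: 8402 ≡ 3643 (mod 4759), so (8402/4759) = (3643/4759).
Both 3643 ≡ 3 and 4759 ≡ 3 (mod 4), so reciprocity gives (3643/4759) = -(4759/3643). Reduce: 4759 ≡ 1116 (mod 3643). Now have -(1116/3643).
Factor out 2: 1116 = 2^2·279. Since 3643 ≡ 3 (mod 8), (2/3643) = -1, and (2/3643)^2 = +1. Now have -(279/3643).
Both 279 ≡ 3 and 3643 ≡ 3 (mod 4), so reciprocity gives (279/3643) = -(3643/279). Reduce: 3643 ≡ 16 (mod 279). Now have (16/279).
Factor out 2: 16 = 2^4. Since 279 ≡ 7 (mod 8), (2/279) = +1, and (2/279)^4 = +1. Now have (1/279).
(1/279) = 1. Collecting the sign factors: 1.
Second factor (283/4759):
Both 283 ≡ 3 and 4759 ≡ 3 (mod 4), so reciprocity gives (283/4759) = -(4759/283). Reduce: 4759 ≡ 231 (mod 283). Now have -(231/283).
Both 231 ≡ 3 and 283 ≡ 3 (mod 4), so reciprocity gives (231/283) = -(283/231). Reduce: 283 ≡ 52 (mod 231). Now have (52/231).
Factor out 2: 52 = 2^2·13. Since 231 ≡ 7 (mod 8), (2/231) = +1, and (2/231)^2 = +1. Now have (13/231).
13 ≡ 1 (mod 4), so quadratic reciprocity gives (13/231) = (231/13). Reduce: 231 ≡ 10 (mod 13). Now have (10/13).
Factor out 2: 10 = 2·5. Since 13 ≡ 5 (mod 8), (2/13) = -1. Now have -(5/13).
5 ≡ 1 (mod 4), so quadratic reciprocity gives (5/13) = (13/5). Reduce: 13 ≡ 3 (mod 5). Now have -(3/5).
5 ≡ 1 (mod 4), so quadratic reciprocity gives (3/5) = (5/3). Reduce: 5 ≡ 2 (mod 3). Now have -(2/3).
Factor out 2: 2 = 2. Since 3 ≡ 3 (mod 8), (2/3) = -1. Now have (1/3).
(1/3) = 1. Collecting the sign factors: 1.
Product: (1)·(1) = 1.

1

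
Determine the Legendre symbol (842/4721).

-1

(842/4721)
  = (421/4721)    [4721 ≡ 1 mod 8 ⇒ (2/4721) = +1]
  = (4721/421)    [QR: 421 ≡ 1 mod 4, sign kept]
  = (90/421)    [4721 ≡ 90 mod 421]
  = -(45/421)    [421 ≡ 5 mod 8 ⇒ (2/421) = -1]
  = -(421/45)    [QR: 45 ≡ 1 mod 4, sign kept]
  = -(16/45)    [421 ≡ 16 mod 45]
  = -(1/45)    [45 ≡ 5 mod 8 ⇒ (2/45)^4 = +1]
  = -1    [(1/45) = 1]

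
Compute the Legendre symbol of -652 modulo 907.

-1

(-652/907)
  = -(652/907)    [907 ≡ 3 mod 4 ⇒ (-1/907) = -1]
  = -(163/907)    [907 ≡ 3 mod 8 ⇒ (2/907)^2 = +1]
  = (907/163)    [QR: both ≡ 3 mod 4, sign flips]
  = (92/163)    [907 ≡ 92 mod 163]
  = (23/163)    [163 ≡ 3 mod 8 ⇒ (2/163)^2 = +1]
  = -(163/23)    [QR: both ≡ 3 mod 4, sign flips]
  = -(2/23)    [163 ≡ 2 mod 23]
  = -(1/23)    [23 ≡ 7 mod 8 ⇒ (2/23) = +1]
  = -1    [(1/23) = 1]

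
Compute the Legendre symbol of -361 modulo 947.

-1

(-361|947)
  = (586|947)    [-361 ≡ 586 mod 947]
  = -(293|947)    [947 ≡ 3 mod 8 ⇒ (2|947) = -1]
  = -(947|293)    [QR: 293 ≡ 1 mod 4, sign kept]
  = -(68|293)    [947 ≡ 68 mod 293]
  = -(17|293)    [293 ≡ 5 mod 8 ⇒ (2|293)^2 = +1]
  = -(293|17)    [QR: 17 ≡ 1 mod 4, sign kept]
  = -(4|17)    [293 ≡ 4 mod 17]
  = -(1|17)    [17 ≡ 1 mod 8 ⇒ (2|17)^2 = +1]
  = -1    [(1|17) = 1]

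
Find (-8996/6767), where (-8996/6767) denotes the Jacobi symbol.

-1

Reduce the numerator: -8996 ≡ 4538 (mod 6767), so (-8996/6767) = (4538/6767).
Factor out 2: 4538 = 2·2269. Since 6767 ≡ 7 (mod 8), (2/6767) = +1. Now have (2269/6767).
2269 ≡ 1 (mod 4), so quadratic reciprocity gives (2269/6767) = (6767/2269). Reduce: 6767 ≡ 2229 (mod 2269). Now have (2229/2269).
2229 ≡ 1 (mod 4), so quadratic reciprocity gives (2229/2269) = (2269/2229). Reduce: 2269 ≡ 40 (mod 2229). Now have (40/2229).
Factor out 2: 40 = 2^3·5. Since 2229 ≡ 5 (mod 8), (2/2229) = -1, and (2/2229)^3 = -1. Now have -(5/2229).
5 ≡ 1 (mod 4), so quadratic reciprocity gives (5/2229) = (2229/5). Reduce: 2229 ≡ 4 (mod 5). Now have -(4/5).
Factor out 2: 4 = 2^2. Since 5 ≡ 5 (mod 8), (2/5) = -1, and (2/5)^2 = +1. Now have -(1/5).
(1/5) = 1. Collecting the sign factors: -1.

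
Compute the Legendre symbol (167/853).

(167/853)
  = (853/167)    [QR: 853 ≡ 1 mod 4, sign kept]
  = (18/167)    [853 ≡ 18 mod 167]
  = (9/167)    [167 ≡ 7 mod 8 ⇒ (2/167) = +1]
  = (167/9)    [QR: 9 ≡ 1 mod 4, sign kept]
  = (5/9)    [167 ≡ 5 mod 9]
  = (9/5)    [QR: 5 ≡ 1 mod 4, sign kept]
  = (4/5)    [9 ≡ 4 mod 5]
  = (1/5)    [5 ≡ 5 mod 8 ⇒ (2/5)^2 = +1]
  = 1    [(1/5) = 1]

1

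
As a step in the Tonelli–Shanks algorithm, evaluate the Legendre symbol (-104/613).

1

(-104/613)
  = (509/613)    [-104 ≡ 509 mod 613]
  = (613/509)    [QR: 509 ≡ 1 mod 4, sign kept]
  = (104/509)    [613 ≡ 104 mod 509]
  = -(13/509)    [509 ≡ 5 mod 8 ⇒ (2/509)^3 = -1]
  = -(509/13)    [QR: 13 ≡ 1 mod 4, sign kept]
  = -(2/13)    [509 ≡ 2 mod 13]
  = (1/13)    [13 ≡ 5 mod 8 ⇒ (2/13) = -1]
  = 1    [(1/13) = 1]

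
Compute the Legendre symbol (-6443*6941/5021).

By multiplicativity, (-6443·6941/5021) = (-6443/5021)·(6941/5021).
First factor (-6443/5021):
(-6443/5021)
  = (6443/5021)    [5021 ≡ 1 mod 4 ⇒ (-1/5021) = +1]
  = (1422/5021)    [6443 ≡ 1422 mod 5021]
  = -(711/5021)    [5021 ≡ 5 mod 8 ⇒ (2/5021) = -1]
  = -(5021/711)    [QR: 5021 ≡ 1 mod 4, sign kept]
  = -(44/711)    [5021 ≡ 44 mod 711]
  = -(11/711)    [711 ≡ 7 mod 8 ⇒ (2/711)^2 = +1]
  = (711/11)    [QR: both ≡ 3 mod 4, sign flips]
  = (7/11)    [711 ≡ 7 mod 11]
  = -(11/7)    [QR: both ≡ 3 mod 4, sign flips]
  = -(4/7)    [11 ≡ 4 mod 7]
  = -(1/7)    [7 ≡ 7 mod 8 ⇒ (2/7)^2 = +1]
  = -1    [(1/7) = 1]
Second factor (6941/5021):
(6941/5021)
  = (1920/5021)    [6941 ≡ 1920 mod 5021]
  = -(15/5021)    [5021 ≡ 5 mod 8 ⇒ (2/5021)^7 = -1]
  = -(5021/15)    [QR: 5021 ≡ 1 mod 4, sign kept]
  = -(11/15)    [5021 ≡ 11 mod 15]
  = (15/11)    [QR: both ≡ 3 mod 4, sign flips]
  = (4/11)    [15 ≡ 4 mod 11]
  = (1/11)    [11 ≡ 3 mod 8 ⇒ (2/11)^2 = +1]
  = 1    [(1/11) = 1]
Product: (-1)·(1) = -1.

-1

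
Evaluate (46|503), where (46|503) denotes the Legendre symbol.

1

Factor out 2: 46 = 2·23. Since 503 ≡ 7 (mod 8), (2|503) = +1. Now have (23|503).
Both 23 ≡ 3 and 503 ≡ 3 (mod 4), so reciprocity gives (23|503) = -(503|23). Reduce: 503 ≡ 20 (mod 23). Now have -(20|23).
Factor out 2: 20 = 2^2·5. Since 23 ≡ 7 (mod 8), (2|23) = +1, and (2|23)^2 = +1. Now have -(5|23).
5 ≡ 1 (mod 4), so quadratic reciprocity gives (5|23) = (23|5). Reduce: 23 ≡ 3 (mod 5). Now have -(3|5).
5 ≡ 1 (mod 4), so quadratic reciprocity gives (3|5) = (5|3). Reduce: 5 ≡ 2 (mod 3). Now have -(2|3).
Factor out 2: 2 = 2. Since 3 ≡ 3 (mod 8), (2|3) = -1. Now have (1|3).
(1|3) = 1. Collecting the sign factors: 1.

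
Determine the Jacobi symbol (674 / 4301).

1

Factor out 2: 674 = 2·337. Since 4301 ≡ 5 (mod 8), (2 / 4301) = -1. Now have -(337 / 4301).
337 ≡ 1 (mod 4), so quadratic reciprocity gives (337 / 4301) = (4301 / 337). Reduce: 4301 ≡ 257 (mod 337). Now have -(257 / 337).
257 ≡ 1 (mod 4), so quadratic reciprocity gives (257 / 337) = (337 / 257). Reduce: 337 ≡ 80 (mod 257). Now have -(80 / 257).
Factor out 2: 80 = 2^4·5. Since 257 ≡ 1 (mod 8), (2 / 257) = +1, and (2 / 257)^4 = +1. Now have -(5 / 257).
5 ≡ 1 (mod 4), so quadratic reciprocity gives (5 / 257) = (257 / 5). Reduce: 257 ≡ 2 (mod 5). Now have -(2 / 5).
Factor out 2: 2 = 2. Since 5 ≡ 5 (mod 8), (2 / 5) = -1. Now have (1 / 5).
(1 / 5) = 1. Collecting the sign factors: 1.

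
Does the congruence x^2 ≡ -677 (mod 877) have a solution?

no

Pull out -1: (-677/877) = (-1/877)·(677/877). Since 877 ≡ 1 (mod 4), (-1/877) = +1. Now have (677/877).
677 ≡ 1 (mod 4), so quadratic reciprocity gives (677/877) = (877/677). Reduce: 877 ≡ 200 (mod 677). Now have (200/677).
Factor out 2: 200 = 2^3·25. Since 677 ≡ 5 (mod 8), (2/677) = -1, and (2/677)^3 = -1. Now have -(25/677).
25 ≡ 1 (mod 4), so quadratic reciprocity gives (25/677) = (677/25). Reduce: 677 ≡ 2 (mod 25). Now have -(2/25).
Factor out 2: 2 = 2. Since 25 ≡ 1 (mod 8), (2/25) = +1. Now have -(1/25).
(1/25) = 1. Collecting the sign factors: -1.
The Legendre symbol is -1, so x^2 ≡ -677 (mod 877) has no solution.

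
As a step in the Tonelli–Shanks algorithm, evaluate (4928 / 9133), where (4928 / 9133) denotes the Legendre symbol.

-1

Factor out 2: 4928 = 2^6·77. Since 9133 ≡ 5 (mod 8), (2 / 9133) = -1, and (2 / 9133)^6 = +1. Now have (77 / 9133).
77 ≡ 1 (mod 4), so quadratic reciprocity gives (77 / 9133) = (9133 / 77). Reduce: 9133 ≡ 47 (mod 77). Now have (47 / 77).
77 ≡ 1 (mod 4), so quadratic reciprocity gives (47 / 77) = (77 / 47). Reduce: 77 ≡ 30 (mod 47). Now have (30 / 47).
Factor out 2: 30 = 2·15. Since 47 ≡ 7 (mod 8), (2 / 47) = +1. Now have (15 / 47).
Both 15 ≡ 3 and 47 ≡ 3 (mod 4), so reciprocity gives (15 / 47) = -(47 / 15). Reduce: 47 ≡ 2 (mod 15). Now have -(2 / 15).
Factor out 2: 2 = 2. Since 15 ≡ 7 (mod 8), (2 / 15) = +1. Now have -(1 / 15).
(1 / 15) = 1. Collecting the sign factors: -1.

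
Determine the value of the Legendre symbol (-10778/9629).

-1

(-10778/9629)
  = (10778/9629)    [9629 ≡ 1 mod 4 ⇒ (-1/9629) = +1]
  = (1149/9629)    [10778 ≡ 1149 mod 9629]
  = (9629/1149)    [QR: 1149 ≡ 1 mod 4, sign kept]
  = (437/1149)    [9629 ≡ 437 mod 1149]
  = (1149/437)    [QR: 437 ≡ 1 mod 4, sign kept]
  = (275/437)    [1149 ≡ 275 mod 437]
  = (437/275)    [QR: 437 ≡ 1 mod 4, sign kept]
  = (162/275)    [437 ≡ 162 mod 275]
  = -(81/275)    [275 ≡ 3 mod 8 ⇒ (2/275) = -1]
  = -(275/81)    [QR: 81 ≡ 1 mod 4, sign kept]
  = -(32/81)    [275 ≡ 32 mod 81]
  = -(1/81)    [81 ≡ 1 mod 8 ⇒ (2/81)^5 = +1]
  = -1    [(1/81) = 1]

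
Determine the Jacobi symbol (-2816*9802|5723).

1

By multiplicativity, (-2816·9802|5723) = (-2816|5723)·(9802|5723).
First factor (-2816|5723):
(-2816|5723)
  = (2907|5723)    [-2816 ≡ 2907 mod 5723]
  = -(5723|2907)    [QR: both ≡ 3 mod 4, sign flips]
  = -(2816|2907)    [5723 ≡ 2816 mod 2907]
  = -(11|2907)    [2907 ≡ 3 mod 8 ⇒ (2|2907)^8 = +1]
  = (2907|11)    [QR: both ≡ 3 mod 4, sign flips]
  = (3|11)    [2907 ≡ 3 mod 11]
  = -(11|3)    [QR: both ≡ 3 mod 4, sign flips]
  = -(2|3)    [11 ≡ 2 mod 3]
  = (1|3)    [3 ≡ 3 mod 8 ⇒ (2|3) = -1]
  = 1    [(1|3) = 1]
Second factor (9802|5723):
(9802|5723)
  = (4079|5723)    [9802 ≡ 4079 mod 5723]
  = -(5723|4079)    [QR: both ≡ 3 mod 4, sign flips]
  = -(1644|4079)    [5723 ≡ 1644 mod 4079]
  = -(411|4079)    [4079 ≡ 7 mod 8 ⇒ (2|4079)^2 = +1]
  = (4079|411)    [QR: both ≡ 3 mod 4, sign flips]
  = (380|411)    [4079 ≡ 380 mod 411]
  = (95|411)    [411 ≡ 3 mod 8 ⇒ (2|411)^2 = +1]
  = -(411|95)    [QR: both ≡ 3 mod 4, sign flips]
  = -(31|95)    [411 ≡ 31 mod 95]
  = (95|31)    [QR: both ≡ 3 mod 4, sign flips]
  = (2|31)    [95 ≡ 2 mod 31]
  = (1|31)    [31 ≡ 7 mod 8 ⇒ (2|31) = +1]
  = 1    [(1|31) = 1]
Product: (1)·(1) = 1.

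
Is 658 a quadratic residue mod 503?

yes

Reduce the numerator: 658 ≡ 155 (mod 503), so (658/503) = (155/503).
Both 155 ≡ 3 and 503 ≡ 3 (mod 4), so reciprocity gives (155/503) = -(503/155). Reduce: 503 ≡ 38 (mod 155). Now have -(38/155).
Factor out 2: 38 = 2·19. Since 155 ≡ 3 (mod 8), (2/155) = -1. Now have (19/155).
Both 19 ≡ 3 and 155 ≡ 3 (mod 4), so reciprocity gives (19/155) = -(155/19). Reduce: 155 ≡ 3 (mod 19). Now have -(3/19).
Both 3 ≡ 3 and 19 ≡ 3 (mod 4), so reciprocity gives (3/19) = -(19/3). Reduce: 19 ≡ 1 (mod 3). Now have (1/3).
(1/3) = 1. Collecting the sign factors: 1.
(658/503) = 1, and 503 is prime, so 658 is a quadratic residue mod 503.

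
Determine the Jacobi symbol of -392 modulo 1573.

Reduce the numerator: -392 ≡ 1181 (mod 1573), so (-392|1573) = (1181|1573).
1181 ≡ 1 (mod 4), so quadratic reciprocity gives (1181|1573) = (1573|1181). Reduce: 1573 ≡ 392 (mod 1181). Now have (392|1181).
Factor out 2: 392 = 2^3·49. Since 1181 ≡ 5 (mod 8), (2|1181) = -1, and (2|1181)^3 = -1. Now have -(49|1181).
49 ≡ 1 (mod 4), so quadratic reciprocity gives (49|1181) = (1181|49). Reduce: 1181 ≡ 5 (mod 49). Now have -(5|49).
5 ≡ 1 (mod 4), so quadratic reciprocity gives (5|49) = (49|5). Reduce: 49 ≡ 4 (mod 5). Now have -(4|5).
Factor out 2: 4 = 2^2. Since 5 ≡ 5 (mod 8), (2|5) = -1, and (2|5)^2 = +1. Now have -(1|5).
(1|5) = 1. Collecting the sign factors: -1.

-1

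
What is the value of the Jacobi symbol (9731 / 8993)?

Reduce the numerator: 9731 ≡ 738 (mod 8993), so (9731 / 8993) = (738 / 8993).
Factor out 2: 738 = 2·369. Since 8993 ≡ 1 (mod 8), (2 / 8993) = +1. Now have (369 / 8993).
369 ≡ 1 (mod 4), so quadratic reciprocity gives (369 / 8993) = (8993 / 369). Reduce: 8993 ≡ 137 (mod 369). Now have (137 / 369).
137 ≡ 1 (mod 4), so quadratic reciprocity gives (137 / 369) = (369 / 137). Reduce: 369 ≡ 95 (mod 137). Now have (95 / 137).
137 ≡ 1 (mod 4), so quadratic reciprocity gives (95 / 137) = (137 / 95). Reduce: 137 ≡ 42 (mod 95). Now have (42 / 95).
Factor out 2: 42 = 2·21. Since 95 ≡ 7 (mod 8), (2 / 95) = +1. Now have (21 / 95).
21 ≡ 1 (mod 4), so quadratic reciprocity gives (21 / 95) = (95 / 21). Reduce: 95 ≡ 11 (mod 21). Now have (11 / 21).
21 ≡ 1 (mod 4), so quadratic reciprocity gives (11 / 21) = (21 / 11). Reduce: 21 ≡ 10 (mod 11). Now have (10 / 11).
Factor out 2: 10 = 2·5. Since 11 ≡ 3 (mod 8), (2 / 11) = -1. Now have -(5 / 11).
5 ≡ 1 (mod 4), so quadratic reciprocity gives (5 / 11) = (11 / 5). Reduce: 11 ≡ 1 (mod 5). Now have -(1 / 5).
(1 / 5) = 1. Collecting the sign factors: -1.

-1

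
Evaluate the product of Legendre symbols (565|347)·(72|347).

By multiplicativity, (565·72|347) = (565|347)·(72|347).
First factor (565|347):
Reduce the numerator: 565 ≡ 218 (mod 347), so (565|347) = (218|347).
Factor out 2: 218 = 2·109. Since 347 ≡ 3 (mod 8), (2|347) = -1. Now have -(109|347).
109 ≡ 1 (mod 4), so quadratic reciprocity gives (109|347) = (347|109). Reduce: 347 ≡ 20 (mod 109). Now have -(20|109).
Factor out 2: 20 = 2^2·5. Since 109 ≡ 5 (mod 8), (2|109) = -1, and (2|109)^2 = +1. Now have -(5|109).
5 ≡ 1 (mod 4), so quadratic reciprocity gives (5|109) = (109|5). Reduce: 109 ≡ 4 (mod 5). Now have -(4|5).
Factor out 2: 4 = 2^2. Since 5 ≡ 5 (mod 8), (2|5) = -1, and (2|5)^2 = +1. Now have -(1|5).
(1|5) = 1. Collecting the sign factors: -1.
Second factor (72|347):
Factor out 2: 72 = 2^3·9. Since 347 ≡ 3 (mod 8), (2|347) = -1, and (2|347)^3 = -1. Now have -(9|347).
9 ≡ 1 (mod 4), so quadratic reciprocity gives (9|347) = (347|9). Reduce: 347 ≡ 5 (mod 9). Now have -(5|9).
5 ≡ 1 (mod 4), so quadratic reciprocity gives (5|9) = (9|5). Reduce: 9 ≡ 4 (mod 5). Now have -(4|5).
Factor out 2: 4 = 2^2. Since 5 ≡ 5 (mod 8), (2|5) = -1, and (2|5)^2 = +1. Now have -(1|5).
(1|5) = 1. Collecting the sign factors: -1.
Product: (-1)·(-1) = 1.

1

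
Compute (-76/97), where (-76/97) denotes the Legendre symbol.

(-76/97)
  = (76/97)    [97 ≡ 1 mod 4 ⇒ (-1/97) = +1]
  = (19/97)    [97 ≡ 1 mod 8 ⇒ (2/97)^2 = +1]
  = (97/19)    [QR: 97 ≡ 1 mod 4, sign kept]
  = (2/19)    [97 ≡ 2 mod 19]
  = -(1/19)    [19 ≡ 3 mod 8 ⇒ (2/19) = -1]
  = -1    [(1/19) = 1]

-1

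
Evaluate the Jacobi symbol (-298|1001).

(-298|1001)
  = (298|1001)    [1001 ≡ 1 mod 4 ⇒ (-1|1001) = +1]
  = (149|1001)    [1001 ≡ 1 mod 8 ⇒ (2|1001) = +1]
  = (1001|149)    [QR: 149 ≡ 1 mod 4, sign kept]
  = (107|149)    [1001 ≡ 107 mod 149]
  = (149|107)    [QR: 149 ≡ 1 mod 4, sign kept]
  = (42|107)    [149 ≡ 42 mod 107]
  = -(21|107)    [107 ≡ 3 mod 8 ⇒ (2|107) = -1]
  = -(107|21)    [QR: 21 ≡ 1 mod 4, sign kept]
  = -(2|21)    [107 ≡ 2 mod 21]
  = (1|21)    [21 ≡ 5 mod 8 ⇒ (2|21) = -1]
  = 1    [(1|21) = 1]

1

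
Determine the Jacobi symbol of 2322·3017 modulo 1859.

1

By multiplicativity, (2322·3017 / 1859) = (2322 / 1859)·(3017 / 1859).
First factor (2322 / 1859):
(2322 / 1859)
  = (463 / 1859)    [2322 ≡ 463 mod 1859]
  = -(1859 / 463)    [QR: both ≡ 3 mod 4, sign flips]
  = -(7 / 463)    [1859 ≡ 7 mod 463]
  = (463 / 7)    [QR: both ≡ 3 mod 4, sign flips]
  = (1 / 7)    [463 ≡ 1 mod 7]
  = 1    [(1 / 7) = 1]
Second factor (3017 / 1859):
(3017 / 1859)
  = (1158 / 1859)    [3017 ≡ 1158 mod 1859]
  = -(579 / 1859)    [1859 ≡ 3 mod 8 ⇒ (2 / 1859) = -1]
  = (1859 / 579)    [QR: both ≡ 3 mod 4, sign flips]
  = (122 / 579)    [1859 ≡ 122 mod 579]
  = -(61 / 579)    [579 ≡ 3 mod 8 ⇒ (2 / 579) = -1]
  = -(579 / 61)    [QR: 61 ≡ 1 mod 4, sign kept]
  = -(30 / 61)    [579 ≡ 30 mod 61]
  = (15 / 61)    [61 ≡ 5 mod 8 ⇒ (2 / 61) = -1]
  = (61 / 15)    [QR: 61 ≡ 1 mod 4, sign kept]
  = (1 / 15)    [61 ≡ 1 mod 15]
  = 1    [(1 / 15) = 1]
Product: (1)·(1) = 1.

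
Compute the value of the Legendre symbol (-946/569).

-1

Reduce the numerator: -946 ≡ 192 (mod 569), so (-946/569) = (192/569).
Factor out 2: 192 = 2^6·3. Since 569 ≡ 1 (mod 8), (2/569) = +1, and (2/569)^6 = +1. Now have (3/569).
569 ≡ 1 (mod 4), so quadratic reciprocity gives (3/569) = (569/3). Reduce: 569 ≡ 2 (mod 3). Now have (2/3).
Factor out 2: 2 = 2. Since 3 ≡ 3 (mod 8), (2/3) = -1. Now have -(1/3).
(1/3) = 1. Collecting the sign factors: -1.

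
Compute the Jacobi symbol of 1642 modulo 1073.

1

(1642/1073)
  = (569/1073)    [1642 ≡ 569 mod 1073]
  = (1073/569)    [QR: 569 ≡ 1 mod 4, sign kept]
  = (504/569)    [1073 ≡ 504 mod 569]
  = (63/569)    [569 ≡ 1 mod 8 ⇒ (2/569)^3 = +1]
  = (569/63)    [QR: 569 ≡ 1 mod 4, sign kept]
  = (2/63)    [569 ≡ 2 mod 63]
  = (1/63)    [63 ≡ 7 mod 8 ⇒ (2/63) = +1]
  = 1    [(1/63) = 1]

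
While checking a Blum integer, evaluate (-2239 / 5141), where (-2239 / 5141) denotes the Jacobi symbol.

(-2239 / 5141)
  = (2902 / 5141)    [-2239 ≡ 2902 mod 5141]
  = -(1451 / 5141)    [5141 ≡ 5 mod 8 ⇒ (2 / 5141) = -1]
  = -(5141 / 1451)    [QR: 5141 ≡ 1 mod 4, sign kept]
  = -(788 / 1451)    [5141 ≡ 788 mod 1451]
  = -(197 / 1451)    [1451 ≡ 3 mod 8 ⇒ (2 / 1451)^2 = +1]
  = -(1451 / 197)    [QR: 197 ≡ 1 mod 4, sign kept]
  = -(72 / 197)    [1451 ≡ 72 mod 197]
  = (9 / 197)    [197 ≡ 5 mod 8 ⇒ (2 / 197)^3 = -1]
  = (197 / 9)    [QR: 9 ≡ 1 mod 4, sign kept]
  = (8 / 9)    [197 ≡ 8 mod 9]
  = (1 / 9)    [9 ≡ 1 mod 8 ⇒ (2 / 9)^3 = +1]
  = 1    [(1 / 9) = 1]

1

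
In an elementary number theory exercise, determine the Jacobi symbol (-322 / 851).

(-322 / 851)
  = (529 / 851)    [-322 ≡ 529 mod 851]
  = (851 / 529)    [QR: 529 ≡ 1 mod 4, sign kept]
  = (322 / 529)    [851 ≡ 322 mod 529]
  = (161 / 529)    [529 ≡ 1 mod 8 ⇒ (2 / 529) = +1]
  = (529 / 161)    [QR: 161 ≡ 1 mod 4, sign kept]
  = (46 / 161)    [529 ≡ 46 mod 161]
  = (23 / 161)    [161 ≡ 1 mod 8 ⇒ (2 / 161) = +1]
  = (161 / 23)    [QR: 161 ≡ 1 mod 4, sign kept]
  = (0 / 23)    [161 ≡ 0 mod 23]
  = 0    [numerator 0, gcd > 1]

0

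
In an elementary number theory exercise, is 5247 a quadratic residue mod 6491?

no

Both 5247 ≡ 3 and 6491 ≡ 3 (mod 4), so reciprocity gives (5247/6491) = -(6491/5247). Reduce: 6491 ≡ 1244 (mod 5247). Now have -(1244/5247).
Factor out 2: 1244 = 2^2·311. Since 5247 ≡ 7 (mod 8), (2/5247) = +1, and (2/5247)^2 = +1. Now have -(311/5247).
Both 311 ≡ 3 and 5247 ≡ 3 (mod 4), so reciprocity gives (311/5247) = -(5247/311). Reduce: 5247 ≡ 271 (mod 311). Now have (271/311).
Both 271 ≡ 3 and 311 ≡ 3 (mod 4), so reciprocity gives (271/311) = -(311/271). Reduce: 311 ≡ 40 (mod 271). Now have -(40/271).
Factor out 2: 40 = 2^3·5. Since 271 ≡ 7 (mod 8), (2/271) = +1, and (2/271)^3 = +1. Now have -(5/271).
5 ≡ 1 (mod 4), so quadratic reciprocity gives (5/271) = (271/5). Reduce: 271 ≡ 1 (mod 5). Now have -(1/5).
(1/5) = 1. Collecting the sign factors: -1.
The Legendre symbol is -1, so x^2 ≡ 5247 (mod 6491) has no solution.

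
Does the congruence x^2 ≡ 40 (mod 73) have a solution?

no

(40/73)
  = (5/73)    [73 ≡ 1 mod 8 ⇒ (2/73)^3 = +1]
  = (73/5)    [QR: 5 ≡ 1 mod 4, sign kept]
  = (3/5)    [73 ≡ 3 mod 5]
  = (5/3)    [QR: 5 ≡ 1 mod 4, sign kept]
  = (2/3)    [5 ≡ 2 mod 3]
  = -(1/3)    [3 ≡ 3 mod 8 ⇒ (2/3) = -1]
  = -1    [(1/3) = 1]
The Legendre symbol is -1, so x^2 ≡ 40 (mod 73) has no solution.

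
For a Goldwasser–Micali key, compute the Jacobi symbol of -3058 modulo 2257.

(-3058|2257)
  = (1456|2257)    [-3058 ≡ 1456 mod 2257]
  = (91|2257)    [2257 ≡ 1 mod 8 ⇒ (2|2257)^4 = +1]
  = (2257|91)    [QR: 2257 ≡ 1 mod 4, sign kept]
  = (73|91)    [2257 ≡ 73 mod 91]
  = (91|73)    [QR: 73 ≡ 1 mod 4, sign kept]
  = (18|73)    [91 ≡ 18 mod 73]
  = (9|73)    [73 ≡ 1 mod 8 ⇒ (2|73) = +1]
  = (73|9)    [QR: 9 ≡ 1 mod 4, sign kept]
  = (1|9)    [73 ≡ 1 mod 9]
  = 1    [(1|9) = 1]

1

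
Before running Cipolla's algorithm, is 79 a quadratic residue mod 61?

(79/61)
  = (18/61)    [79 ≡ 18 mod 61]
  = -(9/61)    [61 ≡ 5 mod 8 ⇒ (2/61) = -1]
  = -(61/9)    [QR: 9 ≡ 1 mod 4, sign kept]
  = -(7/9)    [61 ≡ 7 mod 9]
  = -(9/7)    [QR: 9 ≡ 1 mod 4, sign kept]
  = -(2/7)    [9 ≡ 2 mod 7]
  = -(1/7)    [7 ≡ 7 mod 8 ⇒ (2/7) = +1]
  = -1    [(1/7) = 1]
The Legendre symbol is -1, so x^2 ≡ 79 (mod 61) has no solution.

no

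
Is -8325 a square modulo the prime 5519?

yes

(-8325/5519)
  = (2713/5519)    [-8325 ≡ 2713 mod 5519]
  = (5519/2713)    [QR: 2713 ≡ 1 mod 4, sign kept]
  = (93/2713)    [5519 ≡ 93 mod 2713]
  = (2713/93)    [QR: 93 ≡ 1 mod 4, sign kept]
  = (16/93)    [2713 ≡ 16 mod 93]
  = (1/93)    [93 ≡ 5 mod 8 ⇒ (2/93)^4 = +1]
  = 1    [(1/93) = 1]
(-8325/5519) = 1, and 5519 is prime, so -8325 is a quadratic residue mod 5519.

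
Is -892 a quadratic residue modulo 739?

no

Reduce the numerator: -892 ≡ 586 (mod 739), so (-892|739) = (586|739).
Factor out 2: 586 = 2·293. Since 739 ≡ 3 (mod 8), (2|739) = -1. Now have -(293|739).
293 ≡ 1 (mod 4), so quadratic reciprocity gives (293|739) = (739|293). Reduce: 739 ≡ 153 (mod 293). Now have -(153|293).
153 ≡ 1 (mod 4), so quadratic reciprocity gives (153|293) = (293|153). Reduce: 293 ≡ 140 (mod 153). Now have -(140|153).
Factor out 2: 140 = 2^2·35. Since 153 ≡ 1 (mod 8), (2|153) = +1, and (2|153)^2 = +1. Now have -(35|153).
153 ≡ 1 (mod 4), so quadratic reciprocity gives (35|153) = (153|35). Reduce: 153 ≡ 13 (mod 35). Now have -(13|35).
13 ≡ 1 (mod 4), so quadratic reciprocity gives (13|35) = (35|13). Reduce: 35 ≡ 9 (mod 13). Now have -(9|13).
9 ≡ 1 (mod 4), so quadratic reciprocity gives (9|13) = (13|9). Reduce: 13 ≡ 4 (mod 9). Now have -(4|9).
Factor out 2: 4 = 2^2. Since 9 ≡ 1 (mod 8), (2|9) = +1, and (2|9)^2 = +1. Now have -(1|9).
(1|9) = 1. Collecting the sign factors: -1.
(-892|739) = -1, and 739 is prime, so -892 is not a quadratic residue mod 739.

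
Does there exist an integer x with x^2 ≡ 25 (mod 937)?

25 ≡ 1 (mod 4), so quadratic reciprocity gives (25/937) = (937/25). Reduce: 937 ≡ 12 (mod 25). Now have (12/25).
Factor out 2: 12 = 2^2·3. Since 25 ≡ 1 (mod 8), (2/25) = +1, and (2/25)^2 = +1. Now have (3/25).
25 ≡ 1 (mod 4), so quadratic reciprocity gives (3/25) = (25/3). Reduce: 25 ≡ 1 (mod 3). Now have (1/3).
(1/3) = 1. Collecting the sign factors: 1.
The Legendre symbol is 1, so x^2 ≡ 25 (mod 937) has solution.

yes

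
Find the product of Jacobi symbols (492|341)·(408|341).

1

By multiplicativity, (492·408|341) = (492|341)·(408|341).
First factor (492|341):
Reduce the numerator: 492 ≡ 151 (mod 341), so (492|341) = (151|341).
341 ≡ 1 (mod 4), so quadratic reciprocity gives (151|341) = (341|151). Reduce: 341 ≡ 39 (mod 151). Now have (39|151).
Both 39 ≡ 3 and 151 ≡ 3 (mod 4), so reciprocity gives (39|151) = -(151|39). Reduce: 151 ≡ 34 (mod 39). Now have -(34|39).
Factor out 2: 34 = 2·17. Since 39 ≡ 7 (mod 8), (2|39) = +1. Now have -(17|39).
17 ≡ 1 (mod 4), so quadratic reciprocity gives (17|39) = (39|17). Reduce: 39 ≡ 5 (mod 17). Now have -(5|17).
5 ≡ 1 (mod 4), so quadratic reciprocity gives (5|17) = (17|5). Reduce: 17 ≡ 2 (mod 5). Now have -(2|5).
Factor out 2: 2 = 2. Since 5 ≡ 5 (mod 8), (2|5) = -1. Now have (1|5).
(1|5) = 1. Collecting the sign factors: 1.
Second factor (408|341):
Reduce the numerator: 408 ≡ 67 (mod 341), so (408|341) = (67|341).
341 ≡ 1 (mod 4), so quadratic reciprocity gives (67|341) = (341|67). Reduce: 341 ≡ 6 (mod 67). Now have (6|67).
Factor out 2: 6 = 2·3. Since 67 ≡ 3 (mod 8), (2|67) = -1. Now have -(3|67).
Both 3 ≡ 3 and 67 ≡ 3 (mod 4), so reciprocity gives (3|67) = -(67|3). Reduce: 67 ≡ 1 (mod 3). Now have (1|3).
(1|3) = 1. Collecting the sign factors: 1.
Product: (1)·(1) = 1.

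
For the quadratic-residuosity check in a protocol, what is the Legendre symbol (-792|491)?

1

(-792|491)
  = (190|491)    [-792 ≡ 190 mod 491]
  = -(95|491)    [491 ≡ 3 mod 8 ⇒ (2|491) = -1]
  = (491|95)    [QR: both ≡ 3 mod 4, sign flips]
  = (16|95)    [491 ≡ 16 mod 95]
  = (1|95)    [95 ≡ 7 mod 8 ⇒ (2|95)^4 = +1]
  = 1    [(1|95) = 1]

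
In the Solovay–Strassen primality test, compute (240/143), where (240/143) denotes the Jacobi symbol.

(240/143)
  = (97/143)    [240 ≡ 97 mod 143]
  = (143/97)    [QR: 97 ≡ 1 mod 4, sign kept]
  = (46/97)    [143 ≡ 46 mod 97]
  = (23/97)    [97 ≡ 1 mod 8 ⇒ (2/97) = +1]
  = (97/23)    [QR: 97 ≡ 1 mod 4, sign kept]
  = (5/23)    [97 ≡ 5 mod 23]
  = (23/5)    [QR: 5 ≡ 1 mod 4, sign kept]
  = (3/5)    [23 ≡ 3 mod 5]
  = (5/3)    [QR: 5 ≡ 1 mod 4, sign kept]
  = (2/3)    [5 ≡ 2 mod 3]
  = -(1/3)    [3 ≡ 3 mod 8 ⇒ (2/3) = -1]
  = -1    [(1/3) = 1]

-1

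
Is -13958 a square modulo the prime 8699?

no

(-13958/8699)
  = (3440/8699)    [-13958 ≡ 3440 mod 8699]
  = (215/8699)    [8699 ≡ 3 mod 8 ⇒ (2/8699)^4 = +1]
  = -(8699/215)    [QR: both ≡ 3 mod 4, sign flips]
  = -(99/215)    [8699 ≡ 99 mod 215]
  = (215/99)    [QR: both ≡ 3 mod 4, sign flips]
  = (17/99)    [215 ≡ 17 mod 99]
  = (99/17)    [QR: 17 ≡ 1 mod 4, sign kept]
  = (14/17)    [99 ≡ 14 mod 17]
  = (7/17)    [17 ≡ 1 mod 8 ⇒ (2/17) = +1]
  = (17/7)    [QR: 17 ≡ 1 mod 4, sign kept]
  = (3/7)    [17 ≡ 3 mod 7]
  = -(7/3)    [QR: both ≡ 3 mod 4, sign flips]
  = -(1/3)    [7 ≡ 1 mod 3]
  = -1    [(1/3) = 1]
(-13958/8699) = -1, and 8699 is prime, so -13958 is not a quadratic residue mod 8699.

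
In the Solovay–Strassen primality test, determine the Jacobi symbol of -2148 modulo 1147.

Pull out -1: (-2148/1147) = (-1/1147)·(2148/1147). Since 1147 ≡ 3 (mod 4), (-1/1147) = -1. Now have -(2148/1147).
Reduce the numerator: 2148 ≡ 1001 (mod 1147), so (2148/1147) = (1001/1147).
1001 ≡ 1 (mod 4), so quadratic reciprocity gives (1001/1147) = (1147/1001). Reduce: 1147 ≡ 146 (mod 1001). Now have -(146/1001).
Factor out 2: 146 = 2·73. Since 1001 ≡ 1 (mod 8), (2/1001) = +1. Now have -(73/1001).
73 ≡ 1 (mod 4), so quadratic reciprocity gives (73/1001) = (1001/73). Reduce: 1001 ≡ 52 (mod 73). Now have -(52/73).
Factor out 2: 52 = 2^2·13. Since 73 ≡ 1 (mod 8), (2/73) = +1, and (2/73)^2 = +1. Now have -(13/73).
13 ≡ 1 (mod 4), so quadratic reciprocity gives (13/73) = (73/13). Reduce: 73 ≡ 8 (mod 13). Now have -(8/13).
Factor out 2: 8 = 2^3. Since 13 ≡ 5 (mod 8), (2/13) = -1, and (2/13)^3 = -1. Now have (1/13).
(1/13) = 1. Collecting the sign factors: 1.

1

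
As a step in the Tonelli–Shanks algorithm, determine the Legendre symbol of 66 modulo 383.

-1

Factor out 2: 66 = 2·33. Since 383 ≡ 7 (mod 8), (2|383) = +1. Now have (33|383).
33 ≡ 1 (mod 4), so quadratic reciprocity gives (33|383) = (383|33). Reduce: 383 ≡ 20 (mod 33). Now have (20|33).
Factor out 2: 20 = 2^2·5. Since 33 ≡ 1 (mod 8), (2|33) = +1, and (2|33)^2 = +1. Now have (5|33).
5 ≡ 1 (mod 4), so quadratic reciprocity gives (5|33) = (33|5). Reduce: 33 ≡ 3 (mod 5). Now have (3|5).
5 ≡ 1 (mod 4), so quadratic reciprocity gives (3|5) = (5|3). Reduce: 5 ≡ 2 (mod 3). Now have (2|3).
Factor out 2: 2 = 2. Since 3 ≡ 3 (mod 8), (2|3) = -1. Now have -(1|3).
(1|3) = 1. Collecting the sign factors: -1.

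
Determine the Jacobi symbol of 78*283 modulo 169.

By multiplicativity, (78·283/169) = (78/169)·(283/169).
First factor (78/169):
(78/169)
  = (39/169)    [169 ≡ 1 mod 8 ⇒ (2/169) = +1]
  = (169/39)    [QR: 169 ≡ 1 mod 4, sign kept]
  = (13/39)    [169 ≡ 13 mod 39]
  = (39/13)    [QR: 13 ≡ 1 mod 4, sign kept]
  = (0/13)    [39 ≡ 0 mod 13]
  = 0    [numerator 0, gcd > 1]
Second factor (283/169):
(283/169)
  = (114/169)    [283 ≡ 114 mod 169]
  = (57/169)    [169 ≡ 1 mod 8 ⇒ (2/169) = +1]
  = (169/57)    [QR: 57 ≡ 1 mod 4, sign kept]
  = (55/57)    [169 ≡ 55 mod 57]
  = (57/55)    [QR: 57 ≡ 1 mod 4, sign kept]
  = (2/55)    [57 ≡ 2 mod 55]
  = (1/55)    [55 ≡ 7 mod 8 ⇒ (2/55) = +1]
  = 1    [(1/55) = 1]
Product: (0)·(1) = 0.

0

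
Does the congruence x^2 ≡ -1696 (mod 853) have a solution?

Pull out -1: (-1696/853) = (-1/853)·(1696/853). Since 853 ≡ 1 (mod 4), (-1/853) = +1. Now have (1696/853).
Reduce the numerator: 1696 ≡ 843 (mod 853), so (1696/853) = (843/853).
853 ≡ 1 (mod 4), so quadratic reciprocity gives (843/853) = (853/843). Reduce: 853 ≡ 10 (mod 843). Now have (10/843).
Factor out 2: 10 = 2·5. Since 843 ≡ 3 (mod 8), (2/843) = -1. Now have -(5/843).
5 ≡ 1 (mod 4), so quadratic reciprocity gives (5/843) = (843/5). Reduce: 843 ≡ 3 (mod 5). Now have -(3/5).
5 ≡ 1 (mod 4), so quadratic reciprocity gives (3/5) = (5/3). Reduce: 5 ≡ 2 (mod 3). Now have -(2/3).
Factor out 2: 2 = 2. Since 3 ≡ 3 (mod 8), (2/3) = -1. Now have (1/3).
(1/3) = 1. Collecting the sign factors: 1.
(-1696/853) = 1, and 853 is prime, so -1696 is a quadratic residue mod 853.

yes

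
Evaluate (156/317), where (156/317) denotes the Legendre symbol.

(156/317)
  = (39/317)    [317 ≡ 5 mod 8 ⇒ (2/317)^2 = +1]
  = (317/39)    [QR: 317 ≡ 1 mod 4, sign kept]
  = (5/39)    [317 ≡ 5 mod 39]
  = (39/5)    [QR: 5 ≡ 1 mod 4, sign kept]
  = (4/5)    [39 ≡ 4 mod 5]
  = (1/5)    [5 ≡ 5 mod 8 ⇒ (2/5)^2 = +1]
  = 1    [(1/5) = 1]

1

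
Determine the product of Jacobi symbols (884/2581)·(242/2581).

-1

By multiplicativity, (884·242/2581) = (884/2581)·(242/2581).
First factor (884/2581):
Factor out 2: 884 = 2^2·221. Since 2581 ≡ 5 (mod 8), (2/2581) = -1, and (2/2581)^2 = +1. Now have (221/2581).
221 ≡ 1 (mod 4), so quadratic reciprocity gives (221/2581) = (2581/221). Reduce: 2581 ≡ 150 (mod 221). Now have (150/221).
Factor out 2: 150 = 2·75. Since 221 ≡ 5 (mod 8), (2/221) = -1. Now have -(75/221).
221 ≡ 1 (mod 4), so quadratic reciprocity gives (75/221) = (221/75). Reduce: 221 ≡ 71 (mod 75). Now have -(71/75).
Both 71 ≡ 3 and 75 ≡ 3 (mod 4), so reciprocity gives (71/75) = -(75/71). Reduce: 75 ≡ 4 (mod 71). Now have (4/71).
Factor out 2: 4 = 2^2. Since 71 ≡ 7 (mod 8), (2/71) = +1, and (2/71)^2 = +1. Now have (1/71).
(1/71) = 1. Collecting the sign factors: 1.
Second factor (242/2581):
Factor out 2: 242 = 2·121. Since 2581 ≡ 5 (mod 8), (2/2581) = -1. Now have -(121/2581).
121 ≡ 1 (mod 4), so quadratic reciprocity gives (121/2581) = (2581/121). Reduce: 2581 ≡ 40 (mod 121). Now have -(40/121).
Factor out 2: 40 = 2^3·5. Since 121 ≡ 1 (mod 8), (2/121) = +1, and (2/121)^3 = +1. Now have -(5/121).
5 ≡ 1 (mod 4), so quadratic reciprocity gives (5/121) = (121/5). Reduce: 121 ≡ 1 (mod 5). Now have -(1/5).
(1/5) = 1. Collecting the sign factors: -1.
Product: (1)·(-1) = -1.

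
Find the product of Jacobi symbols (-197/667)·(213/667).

1

By multiplicativity, (-197·213/667) = (-197/667)·(213/667).
First factor (-197/667):
Pull out -1: (-197/667) = (-1/667)·(197/667). Since 667 ≡ 3 (mod 4), (-1/667) = -1. Now have -(197/667).
197 ≡ 1 (mod 4), so quadratic reciprocity gives (197/667) = (667/197). Reduce: 667 ≡ 76 (mod 197). Now have -(76/197).
Factor out 2: 76 = 2^2·19. Since 197 ≡ 5 (mod 8), (2/197) = -1, and (2/197)^2 = +1. Now have -(19/197).
197 ≡ 1 (mod 4), so quadratic reciprocity gives (19/197) = (197/19). Reduce: 197 ≡ 7 (mod 19). Now have -(7/19).
Both 7 ≡ 3 and 19 ≡ 3 (mod 4), so reciprocity gives (7/19) = -(19/7). Reduce: 19 ≡ 5 (mod 7). Now have (5/7).
5 ≡ 1 (mod 4), so quadratic reciprocity gives (5/7) = (7/5). Reduce: 7 ≡ 2 (mod 5). Now have (2/5).
Factor out 2: 2 = 2. Since 5 ≡ 5 (mod 8), (2/5) = -1. Now have -(1/5).
(1/5) = 1. Collecting the sign factors: -1.
Second factor (213/667):
213 ≡ 1 (mod 4), so quadratic reciprocity gives (213/667) = (667/213). Reduce: 667 ≡ 28 (mod 213). Now have (28/213).
Factor out 2: 28 = 2^2·7. Since 213 ≡ 5 (mod 8), (2/213) = -1, and (2/213)^2 = +1. Now have (7/213).
213 ≡ 1 (mod 4), so quadratic reciprocity gives (7/213) = (213/7). Reduce: 213 ≡ 3 (mod 7). Now have (3/7).
Both 3 ≡ 3 and 7 ≡ 3 (mod 4), so reciprocity gives (3/7) = -(7/3). Reduce: 7 ≡ 1 (mod 3). Now have -(1/3).
(1/3) = 1. Collecting the sign factors: -1.
Product: (-1)·(-1) = 1.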